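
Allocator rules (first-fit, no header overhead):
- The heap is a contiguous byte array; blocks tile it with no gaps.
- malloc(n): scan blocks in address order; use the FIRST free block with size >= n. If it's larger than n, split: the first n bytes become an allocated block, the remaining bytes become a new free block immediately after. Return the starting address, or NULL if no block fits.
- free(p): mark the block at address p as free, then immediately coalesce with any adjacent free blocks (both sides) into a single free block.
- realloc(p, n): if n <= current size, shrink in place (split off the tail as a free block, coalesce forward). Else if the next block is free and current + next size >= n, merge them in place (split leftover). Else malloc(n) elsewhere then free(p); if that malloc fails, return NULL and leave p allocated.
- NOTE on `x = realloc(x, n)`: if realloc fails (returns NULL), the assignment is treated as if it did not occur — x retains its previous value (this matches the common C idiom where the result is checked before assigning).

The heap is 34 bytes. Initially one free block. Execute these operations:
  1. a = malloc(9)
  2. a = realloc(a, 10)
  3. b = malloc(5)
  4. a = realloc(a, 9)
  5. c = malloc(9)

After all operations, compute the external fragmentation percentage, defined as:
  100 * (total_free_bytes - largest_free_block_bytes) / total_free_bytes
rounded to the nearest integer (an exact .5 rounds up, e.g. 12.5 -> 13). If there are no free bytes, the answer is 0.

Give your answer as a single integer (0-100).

Answer: 9

Derivation:
Op 1: a = malloc(9) -> a = 0; heap: [0-8 ALLOC][9-33 FREE]
Op 2: a = realloc(a, 10) -> a = 0; heap: [0-9 ALLOC][10-33 FREE]
Op 3: b = malloc(5) -> b = 10; heap: [0-9 ALLOC][10-14 ALLOC][15-33 FREE]
Op 4: a = realloc(a, 9) -> a = 0; heap: [0-8 ALLOC][9-9 FREE][10-14 ALLOC][15-33 FREE]
Op 5: c = malloc(9) -> c = 15; heap: [0-8 ALLOC][9-9 FREE][10-14 ALLOC][15-23 ALLOC][24-33 FREE]
Free blocks: [1 10] total_free=11 largest=10 -> 100*(11-10)/11 = 100/11 ≈ 9.091 -> rounds to 9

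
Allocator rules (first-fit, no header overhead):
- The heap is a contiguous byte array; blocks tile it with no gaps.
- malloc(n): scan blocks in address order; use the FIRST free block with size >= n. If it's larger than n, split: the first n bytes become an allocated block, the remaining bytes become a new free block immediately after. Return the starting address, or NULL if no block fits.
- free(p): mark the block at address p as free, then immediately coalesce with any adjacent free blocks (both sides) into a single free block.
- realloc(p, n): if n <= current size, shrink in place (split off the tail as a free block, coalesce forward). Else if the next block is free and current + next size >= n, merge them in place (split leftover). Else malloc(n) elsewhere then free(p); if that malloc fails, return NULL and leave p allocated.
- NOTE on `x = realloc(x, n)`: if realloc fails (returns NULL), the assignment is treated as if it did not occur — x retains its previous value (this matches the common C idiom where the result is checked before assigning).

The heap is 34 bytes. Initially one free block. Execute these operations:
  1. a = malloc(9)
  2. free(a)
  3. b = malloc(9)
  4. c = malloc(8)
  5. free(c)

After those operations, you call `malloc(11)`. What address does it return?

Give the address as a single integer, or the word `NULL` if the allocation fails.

Answer: 9

Derivation:
Op 1: a = malloc(9) -> a = 0; heap: [0-8 ALLOC][9-33 FREE]
Op 2: free(a) -> (freed a); heap: [0-33 FREE]
Op 3: b = malloc(9) -> b = 0; heap: [0-8 ALLOC][9-33 FREE]
Op 4: c = malloc(8) -> c = 9; heap: [0-8 ALLOC][9-16 ALLOC][17-33 FREE]
Op 5: free(c) -> (freed c); heap: [0-8 ALLOC][9-33 FREE]
malloc(11): first-fit scan over [0-8 ALLOC][9-33 FREE] -> 9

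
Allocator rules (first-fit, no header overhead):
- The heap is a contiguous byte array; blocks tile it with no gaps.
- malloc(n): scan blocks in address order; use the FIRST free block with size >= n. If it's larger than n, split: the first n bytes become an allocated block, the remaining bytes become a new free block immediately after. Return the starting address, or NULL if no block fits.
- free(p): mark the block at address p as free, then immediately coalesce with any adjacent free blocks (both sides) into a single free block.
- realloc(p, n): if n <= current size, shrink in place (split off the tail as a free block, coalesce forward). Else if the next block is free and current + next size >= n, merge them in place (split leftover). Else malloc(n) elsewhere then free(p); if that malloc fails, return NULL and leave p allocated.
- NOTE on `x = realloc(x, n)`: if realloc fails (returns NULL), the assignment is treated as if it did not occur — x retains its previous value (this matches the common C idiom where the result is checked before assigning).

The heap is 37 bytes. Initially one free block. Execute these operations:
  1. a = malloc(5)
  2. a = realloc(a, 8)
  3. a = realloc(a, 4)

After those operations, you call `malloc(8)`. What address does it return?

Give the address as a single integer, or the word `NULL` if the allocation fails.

Op 1: a = malloc(5) -> a = 0; heap: [0-4 ALLOC][5-36 FREE]
Op 2: a = realloc(a, 8) -> a = 0; heap: [0-7 ALLOC][8-36 FREE]
Op 3: a = realloc(a, 4) -> a = 0; heap: [0-3 ALLOC][4-36 FREE]
malloc(8): first-fit scan over [0-3 ALLOC][4-36 FREE] -> 4

Answer: 4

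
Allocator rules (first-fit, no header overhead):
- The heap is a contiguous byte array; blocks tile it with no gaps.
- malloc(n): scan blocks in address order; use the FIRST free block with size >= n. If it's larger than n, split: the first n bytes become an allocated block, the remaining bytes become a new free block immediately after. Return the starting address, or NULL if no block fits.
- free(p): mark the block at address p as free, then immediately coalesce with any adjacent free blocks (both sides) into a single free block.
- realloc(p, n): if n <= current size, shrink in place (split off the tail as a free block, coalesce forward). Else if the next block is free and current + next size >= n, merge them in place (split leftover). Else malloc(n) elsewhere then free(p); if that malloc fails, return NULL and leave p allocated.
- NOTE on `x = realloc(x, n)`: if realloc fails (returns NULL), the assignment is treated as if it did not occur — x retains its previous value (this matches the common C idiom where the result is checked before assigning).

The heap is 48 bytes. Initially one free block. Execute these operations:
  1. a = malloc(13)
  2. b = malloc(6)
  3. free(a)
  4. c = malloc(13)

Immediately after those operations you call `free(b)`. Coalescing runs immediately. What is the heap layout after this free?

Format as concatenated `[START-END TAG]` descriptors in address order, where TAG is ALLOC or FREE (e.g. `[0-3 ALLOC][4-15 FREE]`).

Op 1: a = malloc(13) -> a = 0; heap: [0-12 ALLOC][13-47 FREE]
Op 2: b = malloc(6) -> b = 13; heap: [0-12 ALLOC][13-18 ALLOC][19-47 FREE]
Op 3: free(a) -> (freed a); heap: [0-12 FREE][13-18 ALLOC][19-47 FREE]
Op 4: c = malloc(13) -> c = 0; heap: [0-12 ALLOC][13-18 ALLOC][19-47 FREE]
free(b): b = 13 -> block [13-18 ALLOC]; mark free, coalesce with adjacent free neighbors -> [0-12 ALLOC][13-47 FREE]

Answer: [0-12 ALLOC][13-47 FREE]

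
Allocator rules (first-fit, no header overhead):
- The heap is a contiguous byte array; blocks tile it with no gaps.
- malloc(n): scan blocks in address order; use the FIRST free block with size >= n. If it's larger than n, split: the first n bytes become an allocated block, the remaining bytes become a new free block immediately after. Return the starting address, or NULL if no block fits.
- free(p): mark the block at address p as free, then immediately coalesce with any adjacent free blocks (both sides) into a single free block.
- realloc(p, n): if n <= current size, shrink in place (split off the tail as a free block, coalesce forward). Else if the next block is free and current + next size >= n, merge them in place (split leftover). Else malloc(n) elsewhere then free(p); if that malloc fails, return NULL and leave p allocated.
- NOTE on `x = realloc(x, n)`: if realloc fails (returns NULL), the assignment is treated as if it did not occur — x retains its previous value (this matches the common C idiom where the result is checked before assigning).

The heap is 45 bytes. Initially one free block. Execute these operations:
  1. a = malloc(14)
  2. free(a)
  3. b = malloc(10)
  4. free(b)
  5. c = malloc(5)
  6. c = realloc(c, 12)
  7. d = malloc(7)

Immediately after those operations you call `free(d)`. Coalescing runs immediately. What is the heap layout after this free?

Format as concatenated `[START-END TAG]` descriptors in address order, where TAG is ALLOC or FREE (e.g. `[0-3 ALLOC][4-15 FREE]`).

Answer: [0-11 ALLOC][12-44 FREE]

Derivation:
Op 1: a = malloc(14) -> a = 0; heap: [0-13 ALLOC][14-44 FREE]
Op 2: free(a) -> (freed a); heap: [0-44 FREE]
Op 3: b = malloc(10) -> b = 0; heap: [0-9 ALLOC][10-44 FREE]
Op 4: free(b) -> (freed b); heap: [0-44 FREE]
Op 5: c = malloc(5) -> c = 0; heap: [0-4 ALLOC][5-44 FREE]
Op 6: c = realloc(c, 12) -> c = 0; heap: [0-11 ALLOC][12-44 FREE]
Op 7: d = malloc(7) -> d = 12; heap: [0-11 ALLOC][12-18 ALLOC][19-44 FREE]
free(d): d = 12 -> block [12-18 ALLOC]; mark free, coalesce with adjacent free neighbors -> [0-11 ALLOC][12-44 FREE]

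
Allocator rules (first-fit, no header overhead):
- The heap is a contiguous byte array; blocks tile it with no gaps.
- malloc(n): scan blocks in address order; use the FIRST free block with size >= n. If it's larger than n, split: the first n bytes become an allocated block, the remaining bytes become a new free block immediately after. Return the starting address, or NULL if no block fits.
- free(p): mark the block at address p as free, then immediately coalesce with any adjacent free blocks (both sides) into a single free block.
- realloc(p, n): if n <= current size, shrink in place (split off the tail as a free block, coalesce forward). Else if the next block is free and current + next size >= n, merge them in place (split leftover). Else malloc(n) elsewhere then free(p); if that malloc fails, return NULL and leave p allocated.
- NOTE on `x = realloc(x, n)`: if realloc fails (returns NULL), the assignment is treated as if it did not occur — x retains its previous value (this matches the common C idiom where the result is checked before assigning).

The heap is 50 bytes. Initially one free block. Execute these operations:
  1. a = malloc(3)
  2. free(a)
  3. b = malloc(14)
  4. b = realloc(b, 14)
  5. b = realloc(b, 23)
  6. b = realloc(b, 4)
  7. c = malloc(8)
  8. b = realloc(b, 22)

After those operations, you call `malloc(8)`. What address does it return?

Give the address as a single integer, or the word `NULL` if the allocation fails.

Op 1: a = malloc(3) -> a = 0; heap: [0-2 ALLOC][3-49 FREE]
Op 2: free(a) -> (freed a); heap: [0-49 FREE]
Op 3: b = malloc(14) -> b = 0; heap: [0-13 ALLOC][14-49 FREE]
Op 4: b = realloc(b, 14) -> b = 0; heap: [0-13 ALLOC][14-49 FREE]
Op 5: b = realloc(b, 23) -> b = 0; heap: [0-22 ALLOC][23-49 FREE]
Op 6: b = realloc(b, 4) -> b = 0; heap: [0-3 ALLOC][4-49 FREE]
Op 7: c = malloc(8) -> c = 4; heap: [0-3 ALLOC][4-11 ALLOC][12-49 FREE]
Op 8: b = realloc(b, 22) -> b = 12; heap: [0-3 FREE][4-11 ALLOC][12-33 ALLOC][34-49 FREE]
malloc(8): first-fit scan over [0-3 FREE][4-11 ALLOC][12-33 ALLOC][34-49 FREE] -> 34

Answer: 34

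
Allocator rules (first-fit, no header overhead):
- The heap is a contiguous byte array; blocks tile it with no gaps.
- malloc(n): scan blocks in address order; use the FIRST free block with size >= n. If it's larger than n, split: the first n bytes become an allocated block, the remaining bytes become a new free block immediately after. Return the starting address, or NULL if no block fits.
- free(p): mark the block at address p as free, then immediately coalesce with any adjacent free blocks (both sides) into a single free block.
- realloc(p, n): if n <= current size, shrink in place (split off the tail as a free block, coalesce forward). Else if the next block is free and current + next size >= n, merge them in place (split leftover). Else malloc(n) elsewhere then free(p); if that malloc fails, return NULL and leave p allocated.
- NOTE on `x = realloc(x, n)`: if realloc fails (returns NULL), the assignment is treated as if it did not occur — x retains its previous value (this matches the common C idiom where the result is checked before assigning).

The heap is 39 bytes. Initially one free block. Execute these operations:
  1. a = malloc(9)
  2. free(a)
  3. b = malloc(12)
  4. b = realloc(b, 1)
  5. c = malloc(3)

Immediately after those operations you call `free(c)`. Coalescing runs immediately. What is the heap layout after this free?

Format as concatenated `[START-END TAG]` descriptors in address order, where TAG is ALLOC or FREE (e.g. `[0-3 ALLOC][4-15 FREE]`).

Op 1: a = malloc(9) -> a = 0; heap: [0-8 ALLOC][9-38 FREE]
Op 2: free(a) -> (freed a); heap: [0-38 FREE]
Op 3: b = malloc(12) -> b = 0; heap: [0-11 ALLOC][12-38 FREE]
Op 4: b = realloc(b, 1) -> b = 0; heap: [0-0 ALLOC][1-38 FREE]
Op 5: c = malloc(3) -> c = 1; heap: [0-0 ALLOC][1-3 ALLOC][4-38 FREE]
free(c): c = 1 -> block [1-3 ALLOC]; mark free, coalesce with adjacent free neighbors -> [0-0 ALLOC][1-38 FREE]

Answer: [0-0 ALLOC][1-38 FREE]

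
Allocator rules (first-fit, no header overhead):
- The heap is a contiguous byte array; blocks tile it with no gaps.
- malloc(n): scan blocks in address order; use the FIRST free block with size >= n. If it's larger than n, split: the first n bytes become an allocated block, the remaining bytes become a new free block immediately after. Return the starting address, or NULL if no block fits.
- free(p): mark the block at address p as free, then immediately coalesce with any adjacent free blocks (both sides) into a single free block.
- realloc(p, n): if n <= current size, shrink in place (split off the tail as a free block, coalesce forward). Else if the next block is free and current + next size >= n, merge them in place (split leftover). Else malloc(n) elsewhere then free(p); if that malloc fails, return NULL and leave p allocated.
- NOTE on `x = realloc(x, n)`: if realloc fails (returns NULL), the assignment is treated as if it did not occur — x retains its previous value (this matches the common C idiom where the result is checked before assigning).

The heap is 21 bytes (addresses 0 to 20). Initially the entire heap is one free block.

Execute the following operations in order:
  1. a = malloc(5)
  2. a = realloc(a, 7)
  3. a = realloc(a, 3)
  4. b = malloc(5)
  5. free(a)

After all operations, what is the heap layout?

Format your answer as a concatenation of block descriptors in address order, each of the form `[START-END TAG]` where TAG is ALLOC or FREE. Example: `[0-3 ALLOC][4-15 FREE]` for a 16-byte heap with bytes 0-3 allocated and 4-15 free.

Answer: [0-2 FREE][3-7 ALLOC][8-20 FREE]

Derivation:
Op 1: a = malloc(5) -> a = 0; heap: [0-4 ALLOC][5-20 FREE]
Op 2: a = realloc(a, 7) -> a = 0; heap: [0-6 ALLOC][7-20 FREE]
Op 3: a = realloc(a, 3) -> a = 0; heap: [0-2 ALLOC][3-20 FREE]
Op 4: b = malloc(5) -> b = 3; heap: [0-2 ALLOC][3-7 ALLOC][8-20 FREE]
Op 5: free(a) -> (freed a); heap: [0-2 FREE][3-7 ALLOC][8-20 FREE]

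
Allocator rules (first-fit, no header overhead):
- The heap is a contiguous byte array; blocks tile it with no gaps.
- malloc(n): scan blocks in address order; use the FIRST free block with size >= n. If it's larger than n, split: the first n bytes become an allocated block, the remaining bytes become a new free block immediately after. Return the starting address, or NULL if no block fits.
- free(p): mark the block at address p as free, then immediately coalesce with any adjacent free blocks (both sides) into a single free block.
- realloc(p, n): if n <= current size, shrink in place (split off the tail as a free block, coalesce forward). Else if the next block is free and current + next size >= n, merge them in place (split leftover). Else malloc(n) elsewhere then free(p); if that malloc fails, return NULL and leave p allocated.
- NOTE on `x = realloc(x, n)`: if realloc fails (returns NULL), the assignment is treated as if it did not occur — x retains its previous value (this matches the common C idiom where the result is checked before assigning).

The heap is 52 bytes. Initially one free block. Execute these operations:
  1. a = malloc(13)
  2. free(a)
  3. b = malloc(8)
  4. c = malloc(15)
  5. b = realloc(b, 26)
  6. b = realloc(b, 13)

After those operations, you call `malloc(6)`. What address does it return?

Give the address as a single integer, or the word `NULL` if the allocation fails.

Op 1: a = malloc(13) -> a = 0; heap: [0-12 ALLOC][13-51 FREE]
Op 2: free(a) -> (freed a); heap: [0-51 FREE]
Op 3: b = malloc(8) -> b = 0; heap: [0-7 ALLOC][8-51 FREE]
Op 4: c = malloc(15) -> c = 8; heap: [0-7 ALLOC][8-22 ALLOC][23-51 FREE]
Op 5: b = realloc(b, 26) -> b = 23; heap: [0-7 FREE][8-22 ALLOC][23-48 ALLOC][49-51 FREE]
Op 6: b = realloc(b, 13) -> b = 23; heap: [0-7 FREE][8-22 ALLOC][23-35 ALLOC][36-51 FREE]
malloc(6): first-fit scan over [0-7 FREE][8-22 ALLOC][23-35 ALLOC][36-51 FREE] -> 0

Answer: 0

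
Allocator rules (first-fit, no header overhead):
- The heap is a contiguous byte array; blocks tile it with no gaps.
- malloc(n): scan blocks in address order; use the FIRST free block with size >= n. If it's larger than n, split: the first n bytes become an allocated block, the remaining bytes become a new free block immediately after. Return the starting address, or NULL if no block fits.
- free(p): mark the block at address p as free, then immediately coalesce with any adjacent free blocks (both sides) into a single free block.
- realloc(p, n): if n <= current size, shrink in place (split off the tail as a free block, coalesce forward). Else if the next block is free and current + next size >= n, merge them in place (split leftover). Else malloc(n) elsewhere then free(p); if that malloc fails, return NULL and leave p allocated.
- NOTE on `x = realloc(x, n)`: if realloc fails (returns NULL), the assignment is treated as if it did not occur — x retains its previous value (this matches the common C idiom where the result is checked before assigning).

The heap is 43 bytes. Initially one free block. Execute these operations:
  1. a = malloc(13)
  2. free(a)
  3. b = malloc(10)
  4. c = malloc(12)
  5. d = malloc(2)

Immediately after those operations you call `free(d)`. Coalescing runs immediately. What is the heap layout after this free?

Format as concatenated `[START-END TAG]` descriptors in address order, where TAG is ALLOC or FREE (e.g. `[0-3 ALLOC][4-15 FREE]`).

Op 1: a = malloc(13) -> a = 0; heap: [0-12 ALLOC][13-42 FREE]
Op 2: free(a) -> (freed a); heap: [0-42 FREE]
Op 3: b = malloc(10) -> b = 0; heap: [0-9 ALLOC][10-42 FREE]
Op 4: c = malloc(12) -> c = 10; heap: [0-9 ALLOC][10-21 ALLOC][22-42 FREE]
Op 5: d = malloc(2) -> d = 22; heap: [0-9 ALLOC][10-21 ALLOC][22-23 ALLOC][24-42 FREE]
free(d): d = 22 -> block [22-23 ALLOC]; mark free, coalesce with adjacent free neighbors -> [0-9 ALLOC][10-21 ALLOC][22-42 FREE]

Answer: [0-9 ALLOC][10-21 ALLOC][22-42 FREE]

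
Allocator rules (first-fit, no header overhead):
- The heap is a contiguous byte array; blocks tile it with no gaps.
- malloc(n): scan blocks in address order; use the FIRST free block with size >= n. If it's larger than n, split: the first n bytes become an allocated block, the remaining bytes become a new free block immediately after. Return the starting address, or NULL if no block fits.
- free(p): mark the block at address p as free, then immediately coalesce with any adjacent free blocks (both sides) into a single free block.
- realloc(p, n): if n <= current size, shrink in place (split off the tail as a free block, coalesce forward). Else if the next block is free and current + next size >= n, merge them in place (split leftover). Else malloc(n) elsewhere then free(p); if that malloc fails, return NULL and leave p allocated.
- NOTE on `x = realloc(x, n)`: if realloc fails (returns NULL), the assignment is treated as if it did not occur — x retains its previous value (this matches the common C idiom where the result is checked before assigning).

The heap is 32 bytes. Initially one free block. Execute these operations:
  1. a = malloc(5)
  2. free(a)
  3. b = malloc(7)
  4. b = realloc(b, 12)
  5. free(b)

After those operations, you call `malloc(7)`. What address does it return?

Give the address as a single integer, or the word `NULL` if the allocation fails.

Op 1: a = malloc(5) -> a = 0; heap: [0-4 ALLOC][5-31 FREE]
Op 2: free(a) -> (freed a); heap: [0-31 FREE]
Op 3: b = malloc(7) -> b = 0; heap: [0-6 ALLOC][7-31 FREE]
Op 4: b = realloc(b, 12) -> b = 0; heap: [0-11 ALLOC][12-31 FREE]
Op 5: free(b) -> (freed b); heap: [0-31 FREE]
malloc(7): first-fit scan over [0-31 FREE] -> 0

Answer: 0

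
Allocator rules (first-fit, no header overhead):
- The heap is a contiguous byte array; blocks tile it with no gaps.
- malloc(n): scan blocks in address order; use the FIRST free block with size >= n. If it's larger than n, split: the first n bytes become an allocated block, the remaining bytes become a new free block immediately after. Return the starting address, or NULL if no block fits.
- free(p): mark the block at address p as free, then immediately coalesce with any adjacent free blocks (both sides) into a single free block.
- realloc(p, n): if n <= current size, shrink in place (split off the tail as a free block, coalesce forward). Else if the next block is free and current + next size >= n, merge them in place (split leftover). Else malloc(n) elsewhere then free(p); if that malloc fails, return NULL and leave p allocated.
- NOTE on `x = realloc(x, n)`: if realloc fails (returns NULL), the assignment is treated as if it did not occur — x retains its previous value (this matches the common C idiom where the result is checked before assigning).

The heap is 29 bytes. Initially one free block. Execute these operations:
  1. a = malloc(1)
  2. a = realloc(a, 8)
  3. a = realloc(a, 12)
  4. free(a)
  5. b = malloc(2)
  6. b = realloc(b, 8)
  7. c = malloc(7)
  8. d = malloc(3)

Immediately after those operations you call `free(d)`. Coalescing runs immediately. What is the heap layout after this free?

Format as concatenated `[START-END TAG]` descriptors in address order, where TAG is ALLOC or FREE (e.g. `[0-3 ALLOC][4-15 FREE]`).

Answer: [0-7 ALLOC][8-14 ALLOC][15-28 FREE]

Derivation:
Op 1: a = malloc(1) -> a = 0; heap: [0-0 ALLOC][1-28 FREE]
Op 2: a = realloc(a, 8) -> a = 0; heap: [0-7 ALLOC][8-28 FREE]
Op 3: a = realloc(a, 12) -> a = 0; heap: [0-11 ALLOC][12-28 FREE]
Op 4: free(a) -> (freed a); heap: [0-28 FREE]
Op 5: b = malloc(2) -> b = 0; heap: [0-1 ALLOC][2-28 FREE]
Op 6: b = realloc(b, 8) -> b = 0; heap: [0-7 ALLOC][8-28 FREE]
Op 7: c = malloc(7) -> c = 8; heap: [0-7 ALLOC][8-14 ALLOC][15-28 FREE]
Op 8: d = malloc(3) -> d = 15; heap: [0-7 ALLOC][8-14 ALLOC][15-17 ALLOC][18-28 FREE]
free(d): d = 15 -> block [15-17 ALLOC]; mark free, coalesce with adjacent free neighbors -> [0-7 ALLOC][8-14 ALLOC][15-28 FREE]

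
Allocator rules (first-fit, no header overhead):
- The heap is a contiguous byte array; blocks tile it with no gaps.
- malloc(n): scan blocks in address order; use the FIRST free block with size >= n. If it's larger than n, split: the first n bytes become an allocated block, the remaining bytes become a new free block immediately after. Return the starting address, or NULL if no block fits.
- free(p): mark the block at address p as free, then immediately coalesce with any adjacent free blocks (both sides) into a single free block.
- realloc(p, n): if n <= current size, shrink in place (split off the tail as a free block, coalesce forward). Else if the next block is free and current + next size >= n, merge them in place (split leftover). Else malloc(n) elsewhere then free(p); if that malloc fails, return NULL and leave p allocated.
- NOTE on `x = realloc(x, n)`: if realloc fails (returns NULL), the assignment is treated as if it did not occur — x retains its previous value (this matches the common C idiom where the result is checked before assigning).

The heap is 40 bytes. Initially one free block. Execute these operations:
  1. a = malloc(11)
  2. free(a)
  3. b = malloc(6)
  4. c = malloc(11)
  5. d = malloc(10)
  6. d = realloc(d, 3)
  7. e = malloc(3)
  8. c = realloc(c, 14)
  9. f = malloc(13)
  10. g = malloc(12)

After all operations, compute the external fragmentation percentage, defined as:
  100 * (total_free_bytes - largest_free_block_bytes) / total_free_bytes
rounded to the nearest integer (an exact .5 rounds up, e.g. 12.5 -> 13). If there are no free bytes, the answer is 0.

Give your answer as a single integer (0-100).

Answer: 21

Derivation:
Op 1: a = malloc(11) -> a = 0; heap: [0-10 ALLOC][11-39 FREE]
Op 2: free(a) -> (freed a); heap: [0-39 FREE]
Op 3: b = malloc(6) -> b = 0; heap: [0-5 ALLOC][6-39 FREE]
Op 4: c = malloc(11) -> c = 6; heap: [0-5 ALLOC][6-16 ALLOC][17-39 FREE]
Op 5: d = malloc(10) -> d = 17; heap: [0-5 ALLOC][6-16 ALLOC][17-26 ALLOC][27-39 FREE]
Op 6: d = realloc(d, 3) -> d = 17; heap: [0-5 ALLOC][6-16 ALLOC][17-19 ALLOC][20-39 FREE]
Op 7: e = malloc(3) -> e = 20; heap: [0-5 ALLOC][6-16 ALLOC][17-19 ALLOC][20-22 ALLOC][23-39 FREE]
Op 8: c = realloc(c, 14) -> c = 23; heap: [0-5 ALLOC][6-16 FREE][17-19 ALLOC][20-22 ALLOC][23-36 ALLOC][37-39 FREE]
Op 9: f = malloc(13) -> f = NULL; heap: [0-5 ALLOC][6-16 FREE][17-19 ALLOC][20-22 ALLOC][23-36 ALLOC][37-39 FREE]
Op 10: g = malloc(12) -> g = NULL; heap: [0-5 ALLOC][6-16 FREE][17-19 ALLOC][20-22 ALLOC][23-36 ALLOC][37-39 FREE]
Free blocks: [11 3] total_free=14 largest=11 -> 100*(14-11)/14 = 300/14 ≈ 21.429 -> rounds to 21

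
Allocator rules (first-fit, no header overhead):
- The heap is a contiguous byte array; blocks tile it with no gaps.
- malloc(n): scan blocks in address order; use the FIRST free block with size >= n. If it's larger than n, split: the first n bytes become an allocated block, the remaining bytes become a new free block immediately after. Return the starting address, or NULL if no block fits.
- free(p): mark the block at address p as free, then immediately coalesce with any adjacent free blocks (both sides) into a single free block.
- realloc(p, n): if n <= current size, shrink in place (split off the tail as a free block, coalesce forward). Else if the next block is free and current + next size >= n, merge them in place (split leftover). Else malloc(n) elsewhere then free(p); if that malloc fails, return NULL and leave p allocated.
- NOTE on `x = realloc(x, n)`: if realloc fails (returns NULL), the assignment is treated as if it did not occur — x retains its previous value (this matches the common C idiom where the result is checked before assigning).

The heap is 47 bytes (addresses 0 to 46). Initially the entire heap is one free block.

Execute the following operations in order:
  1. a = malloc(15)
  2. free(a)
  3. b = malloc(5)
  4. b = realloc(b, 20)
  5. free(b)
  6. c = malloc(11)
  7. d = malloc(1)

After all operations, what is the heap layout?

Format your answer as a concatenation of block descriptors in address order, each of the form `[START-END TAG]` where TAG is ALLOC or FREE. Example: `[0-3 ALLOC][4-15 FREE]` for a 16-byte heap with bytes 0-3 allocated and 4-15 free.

Answer: [0-10 ALLOC][11-11 ALLOC][12-46 FREE]

Derivation:
Op 1: a = malloc(15) -> a = 0; heap: [0-14 ALLOC][15-46 FREE]
Op 2: free(a) -> (freed a); heap: [0-46 FREE]
Op 3: b = malloc(5) -> b = 0; heap: [0-4 ALLOC][5-46 FREE]
Op 4: b = realloc(b, 20) -> b = 0; heap: [0-19 ALLOC][20-46 FREE]
Op 5: free(b) -> (freed b); heap: [0-46 FREE]
Op 6: c = malloc(11) -> c = 0; heap: [0-10 ALLOC][11-46 FREE]
Op 7: d = malloc(1) -> d = 11; heap: [0-10 ALLOC][11-11 ALLOC][12-46 FREE]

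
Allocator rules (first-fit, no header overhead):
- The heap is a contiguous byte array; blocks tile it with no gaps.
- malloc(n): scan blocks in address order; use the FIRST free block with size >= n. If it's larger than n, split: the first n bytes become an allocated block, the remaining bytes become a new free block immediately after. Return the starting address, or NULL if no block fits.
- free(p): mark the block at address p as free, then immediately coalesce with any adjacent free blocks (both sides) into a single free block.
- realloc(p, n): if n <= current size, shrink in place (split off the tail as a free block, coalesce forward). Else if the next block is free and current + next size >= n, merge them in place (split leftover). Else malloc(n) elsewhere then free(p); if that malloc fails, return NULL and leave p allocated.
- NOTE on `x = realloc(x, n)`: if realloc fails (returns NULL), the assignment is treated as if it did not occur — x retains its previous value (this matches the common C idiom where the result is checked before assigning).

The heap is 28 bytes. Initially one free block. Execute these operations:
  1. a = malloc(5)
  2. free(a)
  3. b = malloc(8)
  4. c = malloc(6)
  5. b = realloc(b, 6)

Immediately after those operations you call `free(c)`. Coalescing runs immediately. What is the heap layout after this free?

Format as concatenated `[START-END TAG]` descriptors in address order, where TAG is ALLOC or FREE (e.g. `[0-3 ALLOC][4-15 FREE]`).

Answer: [0-5 ALLOC][6-27 FREE]

Derivation:
Op 1: a = malloc(5) -> a = 0; heap: [0-4 ALLOC][5-27 FREE]
Op 2: free(a) -> (freed a); heap: [0-27 FREE]
Op 3: b = malloc(8) -> b = 0; heap: [0-7 ALLOC][8-27 FREE]
Op 4: c = malloc(6) -> c = 8; heap: [0-7 ALLOC][8-13 ALLOC][14-27 FREE]
Op 5: b = realloc(b, 6) -> b = 0; heap: [0-5 ALLOC][6-7 FREE][8-13 ALLOC][14-27 FREE]
free(c): c = 8 -> block [8-13 ALLOC]; mark free, coalesce with adjacent free neighbors -> [0-5 ALLOC][6-27 FREE]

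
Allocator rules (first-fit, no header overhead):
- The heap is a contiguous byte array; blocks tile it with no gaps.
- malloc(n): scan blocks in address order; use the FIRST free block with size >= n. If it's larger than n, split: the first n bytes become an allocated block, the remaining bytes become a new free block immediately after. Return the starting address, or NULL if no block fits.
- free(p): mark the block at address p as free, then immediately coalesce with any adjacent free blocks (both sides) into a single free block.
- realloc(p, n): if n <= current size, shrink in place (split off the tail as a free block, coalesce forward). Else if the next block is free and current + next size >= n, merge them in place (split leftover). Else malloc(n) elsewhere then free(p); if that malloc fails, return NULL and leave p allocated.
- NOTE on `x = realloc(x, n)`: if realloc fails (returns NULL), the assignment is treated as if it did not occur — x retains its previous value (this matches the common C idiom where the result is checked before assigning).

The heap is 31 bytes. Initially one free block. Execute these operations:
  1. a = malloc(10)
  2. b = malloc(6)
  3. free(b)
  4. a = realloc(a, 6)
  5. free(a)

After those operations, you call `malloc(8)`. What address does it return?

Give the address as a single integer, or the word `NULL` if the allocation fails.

Answer: 0

Derivation:
Op 1: a = malloc(10) -> a = 0; heap: [0-9 ALLOC][10-30 FREE]
Op 2: b = malloc(6) -> b = 10; heap: [0-9 ALLOC][10-15 ALLOC][16-30 FREE]
Op 3: free(b) -> (freed b); heap: [0-9 ALLOC][10-30 FREE]
Op 4: a = realloc(a, 6) -> a = 0; heap: [0-5 ALLOC][6-30 FREE]
Op 5: free(a) -> (freed a); heap: [0-30 FREE]
malloc(8): first-fit scan over [0-30 FREE] -> 0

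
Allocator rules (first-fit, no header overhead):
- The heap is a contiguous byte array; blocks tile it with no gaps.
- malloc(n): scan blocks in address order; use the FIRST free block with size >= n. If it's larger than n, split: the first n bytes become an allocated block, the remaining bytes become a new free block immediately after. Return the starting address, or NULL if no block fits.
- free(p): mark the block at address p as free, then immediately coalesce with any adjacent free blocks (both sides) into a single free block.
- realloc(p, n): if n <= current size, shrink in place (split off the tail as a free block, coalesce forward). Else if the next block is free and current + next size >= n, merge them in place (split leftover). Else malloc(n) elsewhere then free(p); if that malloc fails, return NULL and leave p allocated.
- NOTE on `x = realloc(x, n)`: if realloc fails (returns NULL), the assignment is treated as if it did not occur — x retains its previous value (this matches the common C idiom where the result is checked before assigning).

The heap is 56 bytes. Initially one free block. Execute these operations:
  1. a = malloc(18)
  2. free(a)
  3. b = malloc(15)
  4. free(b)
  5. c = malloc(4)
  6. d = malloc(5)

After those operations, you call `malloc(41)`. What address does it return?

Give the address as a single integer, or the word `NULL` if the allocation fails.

Op 1: a = malloc(18) -> a = 0; heap: [0-17 ALLOC][18-55 FREE]
Op 2: free(a) -> (freed a); heap: [0-55 FREE]
Op 3: b = malloc(15) -> b = 0; heap: [0-14 ALLOC][15-55 FREE]
Op 4: free(b) -> (freed b); heap: [0-55 FREE]
Op 5: c = malloc(4) -> c = 0; heap: [0-3 ALLOC][4-55 FREE]
Op 6: d = malloc(5) -> d = 4; heap: [0-3 ALLOC][4-8 ALLOC][9-55 FREE]
malloc(41): first-fit scan over [0-3 ALLOC][4-8 ALLOC][9-55 FREE] -> 9

Answer: 9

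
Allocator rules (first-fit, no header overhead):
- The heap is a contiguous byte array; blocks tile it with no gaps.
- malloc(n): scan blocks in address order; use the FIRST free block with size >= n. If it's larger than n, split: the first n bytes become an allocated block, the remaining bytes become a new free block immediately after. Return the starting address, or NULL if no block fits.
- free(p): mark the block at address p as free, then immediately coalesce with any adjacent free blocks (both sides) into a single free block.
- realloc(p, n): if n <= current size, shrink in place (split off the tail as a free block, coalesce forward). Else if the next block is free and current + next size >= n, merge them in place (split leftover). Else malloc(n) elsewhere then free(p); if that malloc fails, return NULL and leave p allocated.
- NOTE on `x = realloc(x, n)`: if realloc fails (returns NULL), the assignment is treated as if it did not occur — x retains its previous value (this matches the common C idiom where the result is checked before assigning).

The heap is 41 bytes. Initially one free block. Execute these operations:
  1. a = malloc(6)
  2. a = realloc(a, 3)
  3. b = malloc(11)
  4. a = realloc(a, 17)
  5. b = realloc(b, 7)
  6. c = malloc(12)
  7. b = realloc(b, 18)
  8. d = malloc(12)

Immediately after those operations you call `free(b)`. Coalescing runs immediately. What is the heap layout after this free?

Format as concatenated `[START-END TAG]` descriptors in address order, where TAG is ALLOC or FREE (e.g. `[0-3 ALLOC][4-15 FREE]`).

Answer: [0-13 FREE][14-30 ALLOC][31-40 FREE]

Derivation:
Op 1: a = malloc(6) -> a = 0; heap: [0-5 ALLOC][6-40 FREE]
Op 2: a = realloc(a, 3) -> a = 0; heap: [0-2 ALLOC][3-40 FREE]
Op 3: b = malloc(11) -> b = 3; heap: [0-2 ALLOC][3-13 ALLOC][14-40 FREE]
Op 4: a = realloc(a, 17) -> a = 14; heap: [0-2 FREE][3-13 ALLOC][14-30 ALLOC][31-40 FREE]
Op 5: b = realloc(b, 7) -> b = 3; heap: [0-2 FREE][3-9 ALLOC][10-13 FREE][14-30 ALLOC][31-40 FREE]
Op 6: c = malloc(12) -> c = NULL; heap: [0-2 FREE][3-9 ALLOC][10-13 FREE][14-30 ALLOC][31-40 FREE]
Op 7: b = realloc(b, 18) -> NULL (b unchanged); heap: [0-2 FREE][3-9 ALLOC][10-13 FREE][14-30 ALLOC][31-40 FREE]
Op 8: d = malloc(12) -> d = NULL; heap: [0-2 FREE][3-9 ALLOC][10-13 FREE][14-30 ALLOC][31-40 FREE]
free(b): b = 3 -> block [3-9 ALLOC]; mark free, coalesce with adjacent free neighbors -> [0-13 FREE][14-30 ALLOC][31-40 FREE]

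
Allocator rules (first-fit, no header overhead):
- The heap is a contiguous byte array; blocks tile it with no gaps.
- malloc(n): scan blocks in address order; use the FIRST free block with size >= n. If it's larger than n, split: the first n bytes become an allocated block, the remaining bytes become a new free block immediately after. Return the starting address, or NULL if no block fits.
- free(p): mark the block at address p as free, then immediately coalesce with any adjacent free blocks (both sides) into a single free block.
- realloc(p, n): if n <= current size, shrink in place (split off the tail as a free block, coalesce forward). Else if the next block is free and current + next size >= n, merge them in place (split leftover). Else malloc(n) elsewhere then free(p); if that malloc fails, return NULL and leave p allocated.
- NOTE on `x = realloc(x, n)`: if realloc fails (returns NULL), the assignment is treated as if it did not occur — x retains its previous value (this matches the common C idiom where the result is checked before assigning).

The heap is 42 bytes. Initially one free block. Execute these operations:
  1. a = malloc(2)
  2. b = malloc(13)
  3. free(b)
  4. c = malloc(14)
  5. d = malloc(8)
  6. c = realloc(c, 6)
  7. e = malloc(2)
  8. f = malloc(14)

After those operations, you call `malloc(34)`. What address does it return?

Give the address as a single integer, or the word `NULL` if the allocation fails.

Op 1: a = malloc(2) -> a = 0; heap: [0-1 ALLOC][2-41 FREE]
Op 2: b = malloc(13) -> b = 2; heap: [0-1 ALLOC][2-14 ALLOC][15-41 FREE]
Op 3: free(b) -> (freed b); heap: [0-1 ALLOC][2-41 FREE]
Op 4: c = malloc(14) -> c = 2; heap: [0-1 ALLOC][2-15 ALLOC][16-41 FREE]
Op 5: d = malloc(8) -> d = 16; heap: [0-1 ALLOC][2-15 ALLOC][16-23 ALLOC][24-41 FREE]
Op 6: c = realloc(c, 6) -> c = 2; heap: [0-1 ALLOC][2-7 ALLOC][8-15 FREE][16-23 ALLOC][24-41 FREE]
Op 7: e = malloc(2) -> e = 8; heap: [0-1 ALLOC][2-7 ALLOC][8-9 ALLOC][10-15 FREE][16-23 ALLOC][24-41 FREE]
Op 8: f = malloc(14) -> f = 24; heap: [0-1 ALLOC][2-7 ALLOC][8-9 ALLOC][10-15 FREE][16-23 ALLOC][24-37 ALLOC][38-41 FREE]
malloc(34): first-fit scan over [0-1 ALLOC][2-7 ALLOC][8-9 ALLOC][10-15 FREE][16-23 ALLOC][24-37 ALLOC][38-41 FREE] -> NULL

Answer: NULL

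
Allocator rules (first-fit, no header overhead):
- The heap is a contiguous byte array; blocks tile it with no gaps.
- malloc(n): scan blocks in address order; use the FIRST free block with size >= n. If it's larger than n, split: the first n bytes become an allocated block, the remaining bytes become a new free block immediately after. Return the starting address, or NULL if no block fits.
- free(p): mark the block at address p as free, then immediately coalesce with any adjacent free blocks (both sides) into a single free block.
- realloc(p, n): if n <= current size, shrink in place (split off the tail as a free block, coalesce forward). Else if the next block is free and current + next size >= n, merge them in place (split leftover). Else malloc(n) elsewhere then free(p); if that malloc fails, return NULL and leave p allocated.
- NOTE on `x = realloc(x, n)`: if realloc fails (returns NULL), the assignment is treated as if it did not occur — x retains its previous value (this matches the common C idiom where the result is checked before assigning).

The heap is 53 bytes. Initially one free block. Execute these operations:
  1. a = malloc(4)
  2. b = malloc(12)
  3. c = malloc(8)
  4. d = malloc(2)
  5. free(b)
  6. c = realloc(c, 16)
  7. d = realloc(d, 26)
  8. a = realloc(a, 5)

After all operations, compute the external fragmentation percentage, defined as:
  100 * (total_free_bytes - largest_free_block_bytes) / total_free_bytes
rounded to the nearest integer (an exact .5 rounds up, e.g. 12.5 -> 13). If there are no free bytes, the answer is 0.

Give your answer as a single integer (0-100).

Answer: 37

Derivation:
Op 1: a = malloc(4) -> a = 0; heap: [0-3 ALLOC][4-52 FREE]
Op 2: b = malloc(12) -> b = 4; heap: [0-3 ALLOC][4-15 ALLOC][16-52 FREE]
Op 3: c = malloc(8) -> c = 16; heap: [0-3 ALLOC][4-15 ALLOC][16-23 ALLOC][24-52 FREE]
Op 4: d = malloc(2) -> d = 24; heap: [0-3 ALLOC][4-15 ALLOC][16-23 ALLOC][24-25 ALLOC][26-52 FREE]
Op 5: free(b) -> (freed b); heap: [0-3 ALLOC][4-15 FREE][16-23 ALLOC][24-25 ALLOC][26-52 FREE]
Op 6: c = realloc(c, 16) -> c = 26; heap: [0-3 ALLOC][4-23 FREE][24-25 ALLOC][26-41 ALLOC][42-52 FREE]
Op 7: d = realloc(d, 26) -> NULL (d unchanged); heap: [0-3 ALLOC][4-23 FREE][24-25 ALLOC][26-41 ALLOC][42-52 FREE]
Op 8: a = realloc(a, 5) -> a = 0; heap: [0-4 ALLOC][5-23 FREE][24-25 ALLOC][26-41 ALLOC][42-52 FREE]
Free blocks: [19 11] total_free=30 largest=19 -> 100*(30-19)/30 = 1100/30 ≈ 36.667 -> rounds to 37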